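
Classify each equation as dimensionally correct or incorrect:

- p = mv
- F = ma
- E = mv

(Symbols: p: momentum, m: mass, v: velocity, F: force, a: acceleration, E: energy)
Dimensionally correct: p = mv, F = ma
Dimensionally incorrect: E = mv
Ordered (correct first, then incorrect): p = mv, F = ma, E = mv

- p = mv: LHS [L M T^-1], RHS [L M T^-1] → correct ✓
- F = ma: LHS [L M T^-2], RHS [L M T^-2] → correct ✓
- E = mv: LHS [L^2 M T^-2], RHS [L M T^-1] → incorrect ✗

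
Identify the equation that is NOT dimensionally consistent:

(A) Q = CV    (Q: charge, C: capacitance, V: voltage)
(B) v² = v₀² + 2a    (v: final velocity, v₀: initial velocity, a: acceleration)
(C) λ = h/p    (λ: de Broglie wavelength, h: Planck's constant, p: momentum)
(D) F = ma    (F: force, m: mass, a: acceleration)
(B) v² = v₀² + 2a

The equation (B) v² = v₀² + 2a is dimensionally incorrect.

LHS (v²): [L^2 T^-2]
RHS terms:
  - v₀²: [L^2 T^-2] ✓
  - 2a: [L T^-2] ✗ (does not match LHS)

The dimensions do not match. The other three equations balance.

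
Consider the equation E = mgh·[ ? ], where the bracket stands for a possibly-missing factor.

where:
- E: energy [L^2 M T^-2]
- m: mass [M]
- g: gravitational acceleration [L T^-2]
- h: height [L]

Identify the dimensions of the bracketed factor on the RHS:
Nothing is missing — the bracketed factor must be dimensionless.

E has dimensions [L^2 M T^-2] and mgh already has dimensions [L^2 M T^-2], so E = mgh is dimensionally complete.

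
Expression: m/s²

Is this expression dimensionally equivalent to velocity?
No

The expression m/s² has dimensions [L T^-2], but velocity has dimensions [L T^-1].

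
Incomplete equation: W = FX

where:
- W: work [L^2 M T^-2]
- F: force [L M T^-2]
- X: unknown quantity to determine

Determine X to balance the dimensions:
X = d (distance), dimensions [L]

W has dimensions [L^2 M T^-2]; the rest of the RHS (F) has dimensions [L M T^-2].
So X must have dimensions [L] — X = d (distance).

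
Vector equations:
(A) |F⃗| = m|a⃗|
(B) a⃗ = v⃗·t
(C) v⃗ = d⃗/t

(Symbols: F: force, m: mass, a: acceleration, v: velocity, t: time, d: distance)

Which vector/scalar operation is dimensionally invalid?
(B) a⃗ = v⃗·t

(A) |F⃗| = m|a⃗|: LHS [L M T^-2], RHS [L M T^-2] ✓ — magnitudes of vectors are scalars
(B) a⃗ = v⃗·t: LHS [L T^-2], RHS [L] ✗ — acceleration is velocity per time; should be v⃗/t
(C) v⃗ = d⃗/t: LHS [L T^-1], RHS [L T^-1] ✓ — displacement (vector) divided by time (scalar)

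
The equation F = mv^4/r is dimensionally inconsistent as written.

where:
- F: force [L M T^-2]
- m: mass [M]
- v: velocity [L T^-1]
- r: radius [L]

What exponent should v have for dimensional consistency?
The exponent of v should be 2: F = mv^2/r

The LHS F has dimensions [L M T^-2]; v has dimensions [L T^-1].
As written, the RHS mv^4/r (exponent 4 on v) has dimensions [L^3 M T^-4], which does not match.
With exponent 2, the RHS mv^2/r has dimensions [L M T^-2], matching the LHS.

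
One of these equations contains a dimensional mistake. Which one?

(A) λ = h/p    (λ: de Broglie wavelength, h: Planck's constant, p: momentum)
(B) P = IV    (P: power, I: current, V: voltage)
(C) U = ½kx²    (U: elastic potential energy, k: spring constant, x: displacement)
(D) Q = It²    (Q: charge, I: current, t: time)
(D) Q = It²

The equation (D) Q = It² is dimensionally incorrect.

LHS (Q): [I T]
RHS (It²): [I T^2] ✗

The dimensions do not match. The other three equations balance.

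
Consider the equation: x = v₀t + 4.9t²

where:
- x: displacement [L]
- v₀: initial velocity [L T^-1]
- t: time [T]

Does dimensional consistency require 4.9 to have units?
Yes

x has dimensions [L], while t² alone has dimensions [T^2]. For the equation to balance, the factor 4.9 must carry dimensions [L T^-2] — it is a dimensional constant (a numerical value of a physical quantity with its units suppressed), not a pure number.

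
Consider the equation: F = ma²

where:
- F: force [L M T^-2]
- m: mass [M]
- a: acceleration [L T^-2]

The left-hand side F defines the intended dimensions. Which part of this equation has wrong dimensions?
The right-hand side term ma²

F has dimensions [L M T^-2], but ma² has dimensions [L^2 M T^-4], so the term ma² is dimensionally wrong for F.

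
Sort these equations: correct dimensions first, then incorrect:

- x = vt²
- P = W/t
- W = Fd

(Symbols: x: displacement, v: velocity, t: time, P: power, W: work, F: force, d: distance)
Dimensionally correct: P = W/t, W = Fd
Dimensionally incorrect: x = vt²
Ordered (correct first, then incorrect): P = W/t, W = Fd, x = vt²

- x = vt²: LHS [L], RHS [L T] → incorrect ✗
- P = W/t: LHS [L^2 M T^-3], RHS [L^2 M T^-3] → correct ✓
- W = Fd: LHS [L^2 M T^-2], RHS [L^2 M T^-2] → correct ✓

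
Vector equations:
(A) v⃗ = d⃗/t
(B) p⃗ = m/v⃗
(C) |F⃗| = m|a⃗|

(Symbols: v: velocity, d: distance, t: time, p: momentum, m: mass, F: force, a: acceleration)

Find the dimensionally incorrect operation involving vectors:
(B) p⃗ = m/v⃗

(A) v⃗ = d⃗/t: LHS [L T^-1], RHS [L T^-1] ✓ — displacement (vector) divided by time (scalar)
(B) p⃗ = m/v⃗: LHS [L M T^-1], RHS [L^-1 M T] ✗ — momentum is mass times velocity; should be mv⃗ (and division by a vector is undefined)
(C) |F⃗| = m|a⃗|: LHS [L M T^-2], RHS [L M T^-2] ✓ — magnitudes of vectors are scalars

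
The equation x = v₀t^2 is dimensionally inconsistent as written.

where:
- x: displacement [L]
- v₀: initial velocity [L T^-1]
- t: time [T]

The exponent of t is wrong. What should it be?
The exponent of t should be 1: x = v₀t

The LHS x has dimensions [L]; t has dimensions [T].
As written, the RHS v₀t^2 (exponent 2 on t) has dimensions [L T], which does not match.
With exponent 1, the RHS v₀t has dimensions [L], matching the LHS.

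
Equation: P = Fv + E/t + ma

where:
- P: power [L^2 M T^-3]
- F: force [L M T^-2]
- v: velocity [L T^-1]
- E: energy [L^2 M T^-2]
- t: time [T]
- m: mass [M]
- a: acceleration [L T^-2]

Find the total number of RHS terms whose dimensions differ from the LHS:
1

LHS P: [L^2 M T^-3]
- Fv: [L^2 M T^-3] ✓
- E/t: [L^2 M T^-3] ✓
- ma: [L M T^-2] ✗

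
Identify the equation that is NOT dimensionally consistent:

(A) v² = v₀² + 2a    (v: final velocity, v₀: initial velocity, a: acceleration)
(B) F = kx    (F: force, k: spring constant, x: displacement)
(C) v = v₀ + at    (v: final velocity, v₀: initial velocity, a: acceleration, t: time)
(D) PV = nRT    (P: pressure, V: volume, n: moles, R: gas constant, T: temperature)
(A) v² = v₀² + 2a

The equation (A) v² = v₀² + 2a is dimensionally incorrect.

LHS (v²): [L^2 T^-2]
RHS terms:
  - v₀²: [L^2 T^-2] ✓
  - 2a: [L T^-2] ✗ (does not match LHS)

The dimensions do not match. The other three equations balance.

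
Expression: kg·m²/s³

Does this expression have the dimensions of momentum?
No

The expression kg·m²/s³ has dimensions [L^2 M T^-3], but momentum has dimensions [L M T^-1].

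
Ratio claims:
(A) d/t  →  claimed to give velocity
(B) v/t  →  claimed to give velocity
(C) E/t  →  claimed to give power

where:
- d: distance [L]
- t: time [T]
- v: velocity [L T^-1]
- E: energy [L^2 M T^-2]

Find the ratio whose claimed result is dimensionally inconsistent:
(B) v/t does not give velocity

(A) d/t: [L T^-1] = velocity [L T^-1] ✓
(B) v/t: [L T^-2] ≠ velocity [L T^-1] ✗
(C) E/t: [L^2 M T^-3] = power [L^2 M T^-3] ✓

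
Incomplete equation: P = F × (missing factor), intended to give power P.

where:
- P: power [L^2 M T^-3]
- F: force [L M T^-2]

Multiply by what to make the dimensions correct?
v (velocity), dimensions [L T^-1]

P has dimensions [L^2 M T^-3] and F has dimensions [L M T^-2].
The missing factor must have dimensions [L^2 M T^-3] / [L M T^-2] = [L T^-1], i.e. velocity (v).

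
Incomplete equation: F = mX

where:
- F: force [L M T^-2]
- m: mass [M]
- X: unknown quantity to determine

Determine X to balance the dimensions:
X = a (acceleration), dimensions [L T^-2]

F has dimensions [L M T^-2]; the rest of the RHS (m) has dimensions [M].
So X must have dimensions [L T^-2] — X = a (acceleration).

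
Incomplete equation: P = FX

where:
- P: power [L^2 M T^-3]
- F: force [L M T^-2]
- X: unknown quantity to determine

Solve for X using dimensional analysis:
X = v (velocity), dimensions [L T^-1]

P has dimensions [L^2 M T^-3]; the rest of the RHS (F) has dimensions [L M T^-2].
So X must have dimensions [L T^-1] — X = v (velocity).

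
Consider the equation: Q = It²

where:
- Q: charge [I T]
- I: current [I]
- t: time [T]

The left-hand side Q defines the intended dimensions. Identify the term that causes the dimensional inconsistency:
The right-hand side term It²

Q has dimensions [I T], but It² has dimensions [I T^2], so the term It² is dimensionally wrong for Q.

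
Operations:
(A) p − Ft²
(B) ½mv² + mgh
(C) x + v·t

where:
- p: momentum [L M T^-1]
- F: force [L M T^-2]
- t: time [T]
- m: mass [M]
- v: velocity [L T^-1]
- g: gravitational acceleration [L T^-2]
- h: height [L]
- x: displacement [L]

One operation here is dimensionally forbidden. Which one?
(A) p − Ft²

(A) p − Ft²: p [L M T^-1] and Ft² [L M] — different dimensions cannot be added/subtracted ✗
(B) ½mv² + mgh: ½mv² [L^2 M T^-2] and mgh [L^2 M T^-2] — same dimensions ✓
(C) x + v·t: x [L] and v·t [L] — same dimensions ✓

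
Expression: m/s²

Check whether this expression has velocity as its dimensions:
No

The expression m/s² has dimensions [L T^-2], but velocity has dimensions [L T^-1].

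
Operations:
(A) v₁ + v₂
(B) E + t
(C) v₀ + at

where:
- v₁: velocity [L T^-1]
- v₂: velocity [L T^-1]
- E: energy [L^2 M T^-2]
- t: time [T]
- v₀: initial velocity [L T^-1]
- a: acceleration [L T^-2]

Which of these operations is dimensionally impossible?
(B) E + t

(A) v₁ + v₂: v₁ [L T^-1] and v₂ [L T^-1] — same dimensions ✓
(B) E + t: E [L^2 M T^-2] and t [T] — different dimensions cannot be added/subtracted ✗
(C) v₀ + at: v₀ [L T^-1] and at [L T^-1] — same dimensions ✓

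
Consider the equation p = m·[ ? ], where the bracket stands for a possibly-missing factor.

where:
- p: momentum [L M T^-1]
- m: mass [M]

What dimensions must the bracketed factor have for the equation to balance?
[L T^-1] — velocity (e.g. v)

p has dimensions [L M T^-1]; m has dimensions [M].
The bracketed factor must supply [L M T^-1] / [M] = [L T^-1].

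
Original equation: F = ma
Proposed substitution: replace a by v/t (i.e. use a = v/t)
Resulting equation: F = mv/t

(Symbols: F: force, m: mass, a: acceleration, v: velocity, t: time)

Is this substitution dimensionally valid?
Yes

[a] = [L T^-2] and [v/t] = [L T^-2]. These match, so the substitution replaces a quantity by one of the same dimensions and the result F = mv/t has LHS [L M T^-2] vs RHS [L M T^-2] — still consistent.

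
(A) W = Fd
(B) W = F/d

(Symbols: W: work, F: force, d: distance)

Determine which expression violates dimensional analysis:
(B)

(A) W = Fd: LHS [L^2 M T^-2], RHS [L^2 M T^-2] ✓
(B) W = F/d: LHS [L^2 M T^-2], RHS [M T^-2] ✗

Expression (B) W = F/d is dimensionally incorrect.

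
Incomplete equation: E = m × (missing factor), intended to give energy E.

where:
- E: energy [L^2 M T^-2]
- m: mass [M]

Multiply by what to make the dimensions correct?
v² (velocity squared), dimensions [L^2 T^-2]

E has dimensions [L^2 M T^-2] and m has dimensions [M].
The missing factor must have dimensions [L^2 M T^-2] / [M] = [L^2 T^-2], i.e. velocity squared (v²).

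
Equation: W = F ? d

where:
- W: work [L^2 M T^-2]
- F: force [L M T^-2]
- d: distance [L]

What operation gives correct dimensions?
multiplication (×): W = F × d

W [L^2 M T^-2]; F [L M T^-2]; d [L].
F × d → [L^2 M T^-2] ✓
F ÷ d → [M T^-2] ✗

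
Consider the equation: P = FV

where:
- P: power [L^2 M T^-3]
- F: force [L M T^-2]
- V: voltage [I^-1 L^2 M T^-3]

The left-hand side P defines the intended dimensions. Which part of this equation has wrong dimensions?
The right-hand side term FV

P has dimensions [L^2 M T^-3], but FV has dimensions [I^-1 L^3 M^2 T^-5], so the term FV is dimensionally wrong for P.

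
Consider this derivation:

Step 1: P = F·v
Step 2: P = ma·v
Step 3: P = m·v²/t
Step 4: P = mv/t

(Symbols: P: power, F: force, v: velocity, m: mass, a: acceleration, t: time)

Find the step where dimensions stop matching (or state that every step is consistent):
Step 4

Step 1: P = F·v → LHS [L^2 M T^-3], RHS [L^2 M T^-3] ✓
Step 2: P = ma·v → LHS [L^2 M T^-3], RHS [L^2 M T^-3] ✓
Step 3: P = m·v²/t → LHS [L^2 M T^-3], RHS [L^2 M T^-3] ✓
Step 4: P = mv/t → LHS [L^2 M T^-3], RHS [L M T^-2] ✗

The first dimensional inconsistency appears in step 4: P = mv/t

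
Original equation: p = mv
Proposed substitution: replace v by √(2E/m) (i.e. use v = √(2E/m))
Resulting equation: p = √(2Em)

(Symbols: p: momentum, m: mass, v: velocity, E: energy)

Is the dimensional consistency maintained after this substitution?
Yes

[v] = [L T^-1] and [√(2E/m)] = [L T^-1]. These match, so the substitution replaces a quantity by one of the same dimensions and the result p = √(2Em) has LHS [L M T^-1] vs RHS [L M T^-1] — still consistent.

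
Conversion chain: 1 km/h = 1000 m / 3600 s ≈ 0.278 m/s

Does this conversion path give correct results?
The chain is correct (no errors).

Correct: 1 km = 1000 m, 1 h = 3600 s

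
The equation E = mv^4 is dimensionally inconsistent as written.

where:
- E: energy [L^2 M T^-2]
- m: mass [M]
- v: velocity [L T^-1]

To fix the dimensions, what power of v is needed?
The exponent of v should be 2: E = mv^2

The LHS E has dimensions [L^2 M T^-2]; v has dimensions [L T^-1].
As written, the RHS mv^4 (exponent 4 on v) has dimensions [L^4 M T^-4], which does not match.
With exponent 2, the RHS mv^2 has dimensions [L^2 M T^-2], matching the LHS.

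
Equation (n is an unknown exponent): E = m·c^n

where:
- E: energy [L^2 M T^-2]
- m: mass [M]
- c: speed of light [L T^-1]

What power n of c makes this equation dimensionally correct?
n = 2

E has dimensions [L^2 M T^-2]; c has dimensions [L T^-1].
The rest of the RHS has dimensions [M], so c^n must supply [L^2 T^-2].
With n = 2: m·c^2 has dimensions [L^2 M T^-2], matching the LHS ✓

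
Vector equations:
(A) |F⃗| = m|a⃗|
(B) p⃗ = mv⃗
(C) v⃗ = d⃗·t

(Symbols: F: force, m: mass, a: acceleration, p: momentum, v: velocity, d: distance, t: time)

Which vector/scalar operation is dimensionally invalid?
(C) v⃗ = d⃗·t

(A) |F⃗| = m|a⃗|: LHS [L M T^-2], RHS [L M T^-2] ✓ — magnitudes of vectors are scalars
(B) p⃗ = mv⃗: LHS [L M T^-1], RHS [L M T^-1] ✓ — mass (scalar) times velocity (vector)
(C) v⃗ = d⃗·t: LHS [L T^-1], RHS [L T] ✗ — velocity is displacement per time; should be d⃗/t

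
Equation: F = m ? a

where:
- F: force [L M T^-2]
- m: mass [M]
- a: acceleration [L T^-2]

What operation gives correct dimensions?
multiplication (×): F = m × a

F [L M T^-2]; m [M]; a [L T^-2].
m × a → [L M T^-2] ✓
m ÷ a → [L^-1 M T^2] ✗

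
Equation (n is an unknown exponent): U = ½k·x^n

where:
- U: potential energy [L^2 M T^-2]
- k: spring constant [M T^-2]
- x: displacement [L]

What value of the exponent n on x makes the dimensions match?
n = 2

U has dimensions [L^2 M T^-2]; x has dimensions [L].
The rest of the RHS has dimensions [M T^-2], so x^n must supply [L^2].
With n = 2: ½k·x^2 has dimensions [L^2 M T^-2], matching the LHS ✓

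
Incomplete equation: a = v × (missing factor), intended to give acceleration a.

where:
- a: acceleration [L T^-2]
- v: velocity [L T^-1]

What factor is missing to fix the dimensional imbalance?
1/t (inverse time), dimensions [T^-1]

a has dimensions [L T^-2] and v has dimensions [L T^-1].
The missing factor must have dimensions [L T^-2] / [L T^-1] = [T^-1], i.e. inverse time (1/t).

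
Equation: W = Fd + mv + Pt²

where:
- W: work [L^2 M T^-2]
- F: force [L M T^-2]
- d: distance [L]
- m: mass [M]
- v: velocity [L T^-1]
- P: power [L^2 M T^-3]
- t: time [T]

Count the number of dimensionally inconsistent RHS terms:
2

LHS W: [L^2 M T^-2]
- Fd: [L^2 M T^-2] ✓
- mv: [L M T^-1] ✗
- Pt²: [L^2 M T^-1] ✗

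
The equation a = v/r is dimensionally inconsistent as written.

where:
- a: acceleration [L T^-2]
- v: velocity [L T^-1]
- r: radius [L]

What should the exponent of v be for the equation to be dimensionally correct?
The exponent of v should be 2: a = v^2/r

The LHS a has dimensions [L T^-2]; v has dimensions [L T^-1].
As written, the RHS v/r (exponent 1 on v) has dimensions [T^-1], which does not match.
With exponent 2, the RHS v^2/r has dimensions [L T^-2], matching the LHS.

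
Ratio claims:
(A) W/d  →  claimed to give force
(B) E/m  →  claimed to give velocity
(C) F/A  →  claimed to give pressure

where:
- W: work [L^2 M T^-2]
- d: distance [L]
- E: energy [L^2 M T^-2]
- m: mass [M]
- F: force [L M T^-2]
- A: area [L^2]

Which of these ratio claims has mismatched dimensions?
(B) E/m does not give velocity

(A) W/d: [L M T^-2] = force [L M T^-2] ✓
(B) E/m: [L^2 T^-2] ≠ velocity [L T^-1] ✗
(C) F/A: [L^-1 M T^-2] = pressure [L^-1 M T^-2] ✓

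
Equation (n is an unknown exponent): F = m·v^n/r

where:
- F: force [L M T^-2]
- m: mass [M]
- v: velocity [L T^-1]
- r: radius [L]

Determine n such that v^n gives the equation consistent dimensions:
n = 2

F has dimensions [L M T^-2]; v has dimensions [L T^-1].
The rest of the RHS has dimensions [L^-1 M], so v^n must supply [L^2 T^-2].
With n = 2: m·v^2/r has dimensions [L M T^-2], matching the LHS ✓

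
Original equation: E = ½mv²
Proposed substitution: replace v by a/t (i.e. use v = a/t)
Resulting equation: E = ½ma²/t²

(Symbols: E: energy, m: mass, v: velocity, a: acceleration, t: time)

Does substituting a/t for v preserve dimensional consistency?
No

[v] = [L T^-1] and [a/t] = [L T^-3]. These differ, so the substitution replaces a quantity by one of different dimensions and the result E = ½ma²/t² has LHS [L^2 M T^-2] vs RHS [L^2 M T^-6] — inconsistent.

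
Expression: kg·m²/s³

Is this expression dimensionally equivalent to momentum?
No

The expression kg·m²/s³ has dimensions [L^2 M T^-3], but momentum has dimensions [L M T^-1].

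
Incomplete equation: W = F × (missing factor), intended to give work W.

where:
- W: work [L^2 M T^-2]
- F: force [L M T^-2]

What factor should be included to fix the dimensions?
d (distance), dimensions [L]

W has dimensions [L^2 M T^-2] and F has dimensions [L M T^-2].
The missing factor must have dimensions [L^2 M T^-2] / [L M T^-2] = [L], i.e. distance (d).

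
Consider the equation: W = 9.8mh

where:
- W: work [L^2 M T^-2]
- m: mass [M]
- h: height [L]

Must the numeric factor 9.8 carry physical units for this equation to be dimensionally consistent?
Yes

W has dimensions [L^2 M T^-2], while mh alone has dimensions [L M]. For the equation to balance, the factor 9.8 must carry dimensions [L T^-2] — it is a dimensional constant (a numerical value of a physical quantity with its units suppressed), not a pure number.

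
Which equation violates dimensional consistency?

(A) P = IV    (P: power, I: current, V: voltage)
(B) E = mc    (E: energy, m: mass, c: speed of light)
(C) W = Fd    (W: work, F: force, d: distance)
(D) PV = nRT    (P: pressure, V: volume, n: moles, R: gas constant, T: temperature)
(B) E = mc

The equation (B) E = mc is dimensionally incorrect.

LHS (E): [L^2 M T^-2]
RHS (mc): [L M T^-1] ✗

The dimensions do not match. The other three equations balance.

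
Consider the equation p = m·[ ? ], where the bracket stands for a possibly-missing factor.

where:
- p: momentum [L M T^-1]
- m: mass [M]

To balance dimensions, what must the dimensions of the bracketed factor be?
[L T^-1] — velocity (e.g. v)

p has dimensions [L M T^-1]; m has dimensions [M].
The bracketed factor must supply [L M T^-1] / [M] = [L T^-1].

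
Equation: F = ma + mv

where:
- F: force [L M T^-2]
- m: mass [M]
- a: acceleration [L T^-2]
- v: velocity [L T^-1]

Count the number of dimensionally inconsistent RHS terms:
1

LHS F: [L M T^-2]
- ma: [L M T^-2] ✓
- mv: [L M T^-1] ✗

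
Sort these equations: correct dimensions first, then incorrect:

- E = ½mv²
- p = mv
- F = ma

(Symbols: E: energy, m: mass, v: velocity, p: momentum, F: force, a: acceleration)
Dimensionally correct: E = ½mv², p = mv, F = ma
Dimensionally incorrect: none
Ordered (correct first, then incorrect): E = ½mv², p = mv, F = ma

- E = ½mv²: LHS [L^2 M T^-2], RHS [L^2 M T^-2] → correct ✓
- p = mv: LHS [L M T^-1], RHS [L M T^-1] → correct ✓
- F = ma: LHS [L M T^-2], RHS [L M T^-2] → correct ✓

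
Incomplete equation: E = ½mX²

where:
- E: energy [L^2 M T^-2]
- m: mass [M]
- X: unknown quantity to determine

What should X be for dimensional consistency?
X = v (velocity), dimensions [L T^-1]

E has dimensions [L^2 M T^-2]; the rest of the RHS (½m) has dimensions [M].
So X² must have dimensions [L^2 T^-2], i.e. X has dimensions [L T^-1] — X = v (velocity).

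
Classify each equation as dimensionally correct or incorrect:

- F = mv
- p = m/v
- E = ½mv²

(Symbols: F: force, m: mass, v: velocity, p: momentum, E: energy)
Dimensionally correct: E = ½mv²
Dimensionally incorrect: F = mv, p = m/v
Ordered (correct first, then incorrect): E = ½mv², F = mv, p = m/v

- F = mv: LHS [L M T^-2], RHS [L M T^-1] → incorrect ✗
- p = m/v: LHS [L M T^-1], RHS [L^-1 M T] → incorrect ✗
- E = ½mv²: LHS [L^2 M T^-2], RHS [L^2 M T^-2] → correct ✓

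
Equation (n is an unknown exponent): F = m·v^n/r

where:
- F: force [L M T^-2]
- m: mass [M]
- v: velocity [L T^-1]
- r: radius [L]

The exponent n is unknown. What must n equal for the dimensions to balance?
n = 2

F has dimensions [L M T^-2]; v has dimensions [L T^-1].
The rest of the RHS has dimensions [L^-1 M], so v^n must supply [L^2 T^-2].
With n = 2: m·v^2/r has dimensions [L M T^-2], matching the LHS ✓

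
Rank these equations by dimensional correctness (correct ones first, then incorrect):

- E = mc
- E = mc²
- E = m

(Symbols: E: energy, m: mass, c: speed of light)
Dimensionally correct: E = mc²
Dimensionally incorrect: E = mc, E = m
Ordered (correct first, then incorrect): E = mc², E = mc, E = m

- E = mc: LHS [L^2 M T^-2], RHS [L M T^-1] → incorrect ✗
- E = mc²: LHS [L^2 M T^-2], RHS [L^2 M T^-2] → correct ✓
- E = m: LHS [L^2 M T^-2], RHS [M] → incorrect ✗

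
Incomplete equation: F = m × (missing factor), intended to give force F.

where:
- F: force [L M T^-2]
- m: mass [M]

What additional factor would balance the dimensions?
a (acceleration), dimensions [L T^-2]

F has dimensions [L M T^-2] and m has dimensions [M].
The missing factor must have dimensions [L M T^-2] / [M] = [L T^-2], i.e. acceleration (a).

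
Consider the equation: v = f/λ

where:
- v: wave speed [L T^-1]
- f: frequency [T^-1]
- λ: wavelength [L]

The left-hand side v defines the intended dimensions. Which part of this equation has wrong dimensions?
The right-hand side term f/λ

v has dimensions [L T^-1], but f/λ has dimensions [L^-1 T^-1], so the term f/λ is dimensionally wrong for v.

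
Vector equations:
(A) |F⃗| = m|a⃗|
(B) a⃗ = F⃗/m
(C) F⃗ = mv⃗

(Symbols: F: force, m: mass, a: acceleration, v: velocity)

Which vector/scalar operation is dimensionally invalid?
(C) F⃗ = mv⃗

(A) |F⃗| = m|a⃗|: LHS [L M T^-2], RHS [L M T^-2] ✓ — magnitudes of vectors are scalars
(B) a⃗ = F⃗/m: LHS [L T^-2], RHS [L T^-2] ✓ — force (vector) divided by mass (scalar)
(C) F⃗ = mv⃗: LHS [L M T^-2], RHS [L M T^-1] ✗ — mass times velocity is momentum, not force; should be ma⃗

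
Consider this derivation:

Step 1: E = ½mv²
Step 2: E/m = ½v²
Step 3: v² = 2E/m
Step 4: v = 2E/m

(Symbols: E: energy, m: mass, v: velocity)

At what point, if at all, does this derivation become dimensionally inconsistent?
Step 4

Step 1: E = ½mv² → LHS [L^2 M T^-2], RHS [L^2 M T^-2] ✓
Step 2: E/m = ½v² → LHS [L^2 T^-2], RHS [L^2 T^-2] ✓
Step 3: v² = 2E/m → LHS [L^2 T^-2], RHS [L^2 T^-2] ✓
Step 4: v = 2E/m → LHS [L T^-1], RHS [L^2 T^-2] ✗

The first dimensional inconsistency appears in step 4: v = 2E/m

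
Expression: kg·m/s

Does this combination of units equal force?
No

The expression kg·m/s has dimensions [L M T^-1], but force has dimensions [L M T^-2].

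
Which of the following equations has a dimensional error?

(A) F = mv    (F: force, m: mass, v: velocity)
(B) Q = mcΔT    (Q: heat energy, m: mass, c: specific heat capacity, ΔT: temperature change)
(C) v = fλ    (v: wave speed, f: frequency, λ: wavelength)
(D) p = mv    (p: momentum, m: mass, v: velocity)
(A) F = mv

The equation (A) F = mv is dimensionally incorrect.

LHS (F): [L M T^-2]
RHS (mv): [L M T^-1] ✗

The dimensions do not match. The other three equations balance.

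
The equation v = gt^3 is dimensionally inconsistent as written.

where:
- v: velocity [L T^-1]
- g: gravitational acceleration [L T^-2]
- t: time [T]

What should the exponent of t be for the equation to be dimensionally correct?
The exponent of t should be 1: v = gt

The LHS v has dimensions [L T^-1]; t has dimensions [T].
As written, the RHS gt^3 (exponent 3 on t) has dimensions [L T], which does not match.
With exponent 1, the RHS gt has dimensions [L T^-1], matching the LHS.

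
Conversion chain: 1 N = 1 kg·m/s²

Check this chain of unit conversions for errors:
The chain is correct (no errors).

Correct: Newton is defined as kg·m/s²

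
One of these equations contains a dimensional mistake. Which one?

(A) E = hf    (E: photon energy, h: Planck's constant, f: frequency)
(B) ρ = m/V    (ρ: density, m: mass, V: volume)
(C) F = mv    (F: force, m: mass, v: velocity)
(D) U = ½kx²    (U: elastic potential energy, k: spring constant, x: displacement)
(C) F = mv

The equation (C) F = mv is dimensionally incorrect.

LHS (F): [L M T^-2]
RHS (mv): [L M T^-1] ✗

The dimensions do not match. The other three equations balance.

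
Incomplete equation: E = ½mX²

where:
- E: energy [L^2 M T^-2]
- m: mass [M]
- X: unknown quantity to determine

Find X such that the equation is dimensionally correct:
X = v (velocity), dimensions [L T^-1]

E has dimensions [L^2 M T^-2]; the rest of the RHS (½m) has dimensions [M].
So X² must have dimensions [L^2 T^-2], i.e. X has dimensions [L T^-1] — X = v (velocity).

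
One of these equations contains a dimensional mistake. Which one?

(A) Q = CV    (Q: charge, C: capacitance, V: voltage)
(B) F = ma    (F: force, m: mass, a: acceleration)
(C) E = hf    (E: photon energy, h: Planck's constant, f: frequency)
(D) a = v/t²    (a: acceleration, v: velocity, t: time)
(D) a = v/t²

The equation (D) a = v/t² is dimensionally incorrect.

LHS (a): [L T^-2]
RHS (v/t²): [L T^-3] ✗

The dimensions do not match. The other three equations balance.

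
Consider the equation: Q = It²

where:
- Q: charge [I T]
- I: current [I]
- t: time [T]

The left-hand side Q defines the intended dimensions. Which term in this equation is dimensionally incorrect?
The right-hand side term It²

Q has dimensions [I T], but It² has dimensions [I T^2], so the term It² is dimensionally wrong for Q.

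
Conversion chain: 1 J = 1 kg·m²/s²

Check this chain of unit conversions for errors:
The chain is correct (no errors).

Correct: Joule is defined as kg·m²/s²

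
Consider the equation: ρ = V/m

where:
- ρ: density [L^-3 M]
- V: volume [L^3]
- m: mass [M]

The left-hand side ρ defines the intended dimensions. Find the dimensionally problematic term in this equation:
The right-hand side term V/m

ρ has dimensions [L^-3 M], but V/m has dimensions [L^3 M^-1], so the term V/m is dimensionally wrong for ρ.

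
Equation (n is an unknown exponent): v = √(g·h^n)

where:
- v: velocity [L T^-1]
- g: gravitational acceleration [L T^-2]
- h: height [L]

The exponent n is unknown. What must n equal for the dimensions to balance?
n = 1

v has dimensions [L T^-1]; h has dimensions [L].
With n = 1: √(g·h^1) has dimensions [L T^-1], matching the LHS ✓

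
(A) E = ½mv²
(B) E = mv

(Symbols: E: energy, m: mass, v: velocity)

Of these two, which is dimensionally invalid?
(B)

(A) E = ½mv²: LHS [L^2 M T^-2], RHS [L^2 M T^-2] ✓
(B) E = mv: LHS [L^2 M T^-2], RHS [L M T^-1] ✗

Expression (B) E = mv is dimensionally incorrect.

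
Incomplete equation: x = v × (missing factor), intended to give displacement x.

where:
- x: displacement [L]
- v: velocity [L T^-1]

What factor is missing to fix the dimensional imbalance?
t (time), dimensions [T]

x has dimensions [L] and v has dimensions [L T^-1].
The missing factor must have dimensions [L] / [L T^-1] = [T], i.e. time (t).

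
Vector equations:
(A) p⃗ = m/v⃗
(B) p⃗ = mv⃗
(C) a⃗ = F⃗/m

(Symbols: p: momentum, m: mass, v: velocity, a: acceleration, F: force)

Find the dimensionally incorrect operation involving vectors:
(A) p⃗ = m/v⃗

(A) p⃗ = m/v⃗: LHS [L M T^-1], RHS [L^-1 M T] ✗ — momentum is mass times velocity; should be mv⃗ (and division by a vector is undefined)
(B) p⃗ = mv⃗: LHS [L M T^-1], RHS [L M T^-1] ✓ — mass (scalar) times velocity (vector)
(C) a⃗ = F⃗/m: LHS [L T^-2], RHS [L T^-2] ✓ — force (vector) divided by mass (scalar)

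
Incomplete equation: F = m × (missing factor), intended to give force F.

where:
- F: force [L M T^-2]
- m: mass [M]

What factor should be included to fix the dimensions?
a (acceleration), dimensions [L T^-2]

F has dimensions [L M T^-2] and m has dimensions [M].
The missing factor must have dimensions [L M T^-2] / [M] = [L T^-2], i.e. acceleration (a).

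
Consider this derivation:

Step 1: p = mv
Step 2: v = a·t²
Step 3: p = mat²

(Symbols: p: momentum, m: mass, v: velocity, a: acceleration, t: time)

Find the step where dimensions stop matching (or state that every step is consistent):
Step 2

Step 1: p = mv → LHS [L M T^-1], RHS [L M T^-1] ✓
Step 2: v = a·t² → LHS [L T^-1], RHS [L] ✗

The first dimensional inconsistency appears in step 2: v = a·t²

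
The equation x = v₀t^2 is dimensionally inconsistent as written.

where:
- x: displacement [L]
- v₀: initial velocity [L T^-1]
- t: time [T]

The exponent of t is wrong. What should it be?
The exponent of t should be 1: x = v₀t

The LHS x has dimensions [L]; t has dimensions [T].
As written, the RHS v₀t^2 (exponent 2 on t) has dimensions [L T], which does not match.
With exponent 1, the RHS v₀t has dimensions [L], matching the LHS.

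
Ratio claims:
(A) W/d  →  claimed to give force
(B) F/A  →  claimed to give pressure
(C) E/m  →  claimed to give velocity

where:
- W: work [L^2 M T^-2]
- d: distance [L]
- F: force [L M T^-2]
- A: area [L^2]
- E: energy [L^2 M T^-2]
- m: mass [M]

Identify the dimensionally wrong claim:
(C) E/m does not give velocity

(A) W/d: [L M T^-2] = force [L M T^-2] ✓
(B) F/A: [L^-1 M T^-2] = pressure [L^-1 M T^-2] ✓
(C) E/m: [L^2 T^-2] ≠ velocity [L T^-1] ✗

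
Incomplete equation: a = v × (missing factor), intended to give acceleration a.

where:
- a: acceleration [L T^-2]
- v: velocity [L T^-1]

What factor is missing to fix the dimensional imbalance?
1/t (inverse time), dimensions [T^-1]

a has dimensions [L T^-2] and v has dimensions [L T^-1].
The missing factor must have dimensions [L T^-2] / [L T^-1] = [T^-1], i.e. inverse time (1/t).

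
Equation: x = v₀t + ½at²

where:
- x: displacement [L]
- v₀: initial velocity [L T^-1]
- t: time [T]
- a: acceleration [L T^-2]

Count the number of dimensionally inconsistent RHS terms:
0

LHS x: [L]
- v₀t: [L] ✓
- ½at²: [L] ✓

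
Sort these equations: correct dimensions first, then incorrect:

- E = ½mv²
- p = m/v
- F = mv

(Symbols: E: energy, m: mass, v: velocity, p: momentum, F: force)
Dimensionally correct: E = ½mv²
Dimensionally incorrect: p = m/v, F = mv
Ordered (correct first, then incorrect): E = ½mv², p = m/v, F = mv

- E = ½mv²: LHS [L^2 M T^-2], RHS [L^2 M T^-2] → correct ✓
- p = m/v: LHS [L M T^-1], RHS [L^-1 M T] → incorrect ✗
- F = mv: LHS [L M T^-2], RHS [L M T^-1] → incorrect ✗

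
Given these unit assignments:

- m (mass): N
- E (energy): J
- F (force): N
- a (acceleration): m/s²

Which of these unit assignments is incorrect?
m

The variable m (mass) should have units kg, not N.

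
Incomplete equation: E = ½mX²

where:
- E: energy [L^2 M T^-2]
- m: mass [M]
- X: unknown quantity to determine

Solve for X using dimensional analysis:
X = v (velocity), dimensions [L T^-1]

E has dimensions [L^2 M T^-2]; the rest of the RHS (½m) has dimensions [M].
So X² must have dimensions [L^2 T^-2], i.e. X has dimensions [L T^-1] — X = v (velocity).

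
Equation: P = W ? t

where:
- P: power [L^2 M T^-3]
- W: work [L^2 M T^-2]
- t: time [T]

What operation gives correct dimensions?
division (÷): P = W ÷ t

P [L^2 M T^-3]; W [L^2 M T^-2]; t [T].
W × t → [L^2 M T^-1] ✗
W ÷ t → [L^2 M T^-3] ✓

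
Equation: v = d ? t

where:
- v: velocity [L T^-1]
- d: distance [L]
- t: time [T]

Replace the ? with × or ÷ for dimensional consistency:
division (÷): v = d ÷ t

v [L T^-1]; d [L]; t [T].
d × t → [L T] ✗
d ÷ t → [L T^-1] ✓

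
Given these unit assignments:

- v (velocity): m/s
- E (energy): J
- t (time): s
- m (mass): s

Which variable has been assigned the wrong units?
m

The variable m (mass) should have units kg, not s.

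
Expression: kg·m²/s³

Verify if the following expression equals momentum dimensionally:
No

The expression kg·m²/s³ has dimensions [L^2 M T^-3], but momentum has dimensions [L M T^-1].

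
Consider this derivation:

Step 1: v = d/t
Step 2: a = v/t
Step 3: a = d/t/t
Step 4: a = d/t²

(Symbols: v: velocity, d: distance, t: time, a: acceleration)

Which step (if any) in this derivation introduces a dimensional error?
No step introduces an error — all steps are dimensionally consistent.

Step 1: v = d/t → LHS [L T^-1], RHS [L T^-1] ✓
Step 2: a = v/t → LHS [L T^-2], RHS [L T^-2] ✓
Step 3: a = d/t/t → LHS [L T^-2], RHS [L T^-2] ✓
Step 4: a = d/t² → LHS [L T^-2], RHS [L T^-2] ✓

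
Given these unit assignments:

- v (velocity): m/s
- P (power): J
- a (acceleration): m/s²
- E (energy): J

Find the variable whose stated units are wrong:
P

The variable P (power) should have units W, not J.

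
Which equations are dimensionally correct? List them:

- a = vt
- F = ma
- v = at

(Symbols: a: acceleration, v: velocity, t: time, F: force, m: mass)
Dimensionally correct: F = ma, v = at
Dimensionally incorrect: a = vt
Ordered (correct first, then incorrect): F = ma, v = at, a = vt

- a = vt: LHS [L T^-2], RHS [L] → incorrect ✗
- F = ma: LHS [L M T^-2], RHS [L M T^-2] → correct ✓
- v = at: LHS [L T^-1], RHS [L T^-1] → correct ✓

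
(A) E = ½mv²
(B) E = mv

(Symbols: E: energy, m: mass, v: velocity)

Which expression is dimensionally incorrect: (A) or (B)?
(B)

(A) E = ½mv²: LHS [L^2 M T^-2], RHS [L^2 M T^-2] ✓
(B) E = mv: LHS [L^2 M T^-2], RHS [L M T^-1] ✗

Expression (B) E = mv is dimensionally incorrect.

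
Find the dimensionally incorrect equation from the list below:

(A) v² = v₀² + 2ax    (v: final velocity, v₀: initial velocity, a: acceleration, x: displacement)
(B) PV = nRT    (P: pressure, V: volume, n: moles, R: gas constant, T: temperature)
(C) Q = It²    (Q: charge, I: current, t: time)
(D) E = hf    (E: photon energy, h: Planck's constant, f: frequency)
(C) Q = It²

The equation (C) Q = It² is dimensionally incorrect.

LHS (Q): [I T]
RHS (It²): [I T^2] ✗

The dimensions do not match. The other three equations balance.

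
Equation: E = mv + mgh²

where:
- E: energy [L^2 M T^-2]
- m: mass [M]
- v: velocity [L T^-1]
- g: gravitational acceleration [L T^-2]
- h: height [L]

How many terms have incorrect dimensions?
2

LHS E: [L^2 M T^-2]
- mv: [L M T^-1] ✗
- mgh²: [L^3 M T^-2] ✗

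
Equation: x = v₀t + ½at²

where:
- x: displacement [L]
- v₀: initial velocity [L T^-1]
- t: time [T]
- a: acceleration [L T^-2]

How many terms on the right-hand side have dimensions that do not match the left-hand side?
0

LHS x: [L]
- v₀t: [L] ✓
- ½at²: [L] ✓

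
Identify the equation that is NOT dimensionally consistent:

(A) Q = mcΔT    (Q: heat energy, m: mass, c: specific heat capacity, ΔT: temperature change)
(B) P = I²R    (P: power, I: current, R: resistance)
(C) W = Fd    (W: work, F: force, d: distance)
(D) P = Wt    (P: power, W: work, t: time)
(D) P = Wt

The equation (D) P = Wt is dimensionally incorrect.

LHS (P): [L^2 M T^-3]
RHS (Wt): [L^2 M T^-1] ✗

The dimensions do not match. The other three equations balance.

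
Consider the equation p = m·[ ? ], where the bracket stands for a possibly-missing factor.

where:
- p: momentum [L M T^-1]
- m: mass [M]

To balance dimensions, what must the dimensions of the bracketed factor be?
[L T^-1] — velocity (e.g. v)

p has dimensions [L M T^-1]; m has dimensions [M].
The bracketed factor must supply [L M T^-1] / [M] = [L T^-1].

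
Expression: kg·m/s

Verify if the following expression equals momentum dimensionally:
Yes

The expression kg·m/s has dimensions [L M T^-1], which is exactly momentum [L M T^-1].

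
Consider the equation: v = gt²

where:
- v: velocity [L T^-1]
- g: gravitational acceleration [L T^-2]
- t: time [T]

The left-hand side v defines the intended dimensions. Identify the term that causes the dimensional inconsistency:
The right-hand side term gt²

v has dimensions [L T^-1], but gt² has dimensions [L], so the term gt² is dimensionally wrong for v.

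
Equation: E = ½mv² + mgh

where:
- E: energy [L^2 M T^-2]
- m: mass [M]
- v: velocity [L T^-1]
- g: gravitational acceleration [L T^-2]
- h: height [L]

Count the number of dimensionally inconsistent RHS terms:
0

LHS E: [L^2 M T^-2]
- ½mv²: [L^2 M T^-2] ✓
- mgh: [L^2 M T^-2] ✓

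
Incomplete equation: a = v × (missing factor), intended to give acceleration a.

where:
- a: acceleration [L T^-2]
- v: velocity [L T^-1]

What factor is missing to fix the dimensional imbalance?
1/t (inverse time), dimensions [T^-1]

a has dimensions [L T^-2] and v has dimensions [L T^-1].
The missing factor must have dimensions [L T^-2] / [L T^-1] = [T^-1], i.e. inverse time (1/t).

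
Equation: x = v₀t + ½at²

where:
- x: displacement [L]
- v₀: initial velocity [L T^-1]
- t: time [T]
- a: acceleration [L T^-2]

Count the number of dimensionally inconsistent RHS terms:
0

LHS x: [L]
- v₀t: [L] ✓
- ½at²: [L] ✓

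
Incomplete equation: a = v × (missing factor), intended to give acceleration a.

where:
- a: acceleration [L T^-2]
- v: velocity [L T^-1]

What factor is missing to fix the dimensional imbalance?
1/t (inverse time), dimensions [T^-1]

a has dimensions [L T^-2] and v has dimensions [L T^-1].
The missing factor must have dimensions [L T^-2] / [L T^-1] = [T^-1], i.e. inverse time (1/t).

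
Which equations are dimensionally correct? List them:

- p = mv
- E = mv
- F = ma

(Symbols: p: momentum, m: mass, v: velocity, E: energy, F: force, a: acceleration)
Dimensionally correct: p = mv, F = ma
Dimensionally incorrect: E = mv
Ordered (correct first, then incorrect): p = mv, F = ma, E = mv

- p = mv: LHS [L M T^-1], RHS [L M T^-1] → correct ✓
- E = mv: LHS [L^2 M T^-2], RHS [L M T^-1] → incorrect ✗
- F = ma: LHS [L M T^-2], RHS [L M T^-2] → correct ✓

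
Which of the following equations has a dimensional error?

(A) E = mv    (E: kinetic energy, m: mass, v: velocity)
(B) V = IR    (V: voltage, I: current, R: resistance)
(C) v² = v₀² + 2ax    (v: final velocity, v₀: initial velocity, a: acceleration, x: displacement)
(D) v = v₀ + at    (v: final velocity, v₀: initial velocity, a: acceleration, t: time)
(A) E = mv

The equation (A) E = mv is dimensionally incorrect.

LHS (E): [L^2 M T^-2]
RHS (mv): [L M T^-1] ✗

The dimensions do not match. The other three equations balance.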